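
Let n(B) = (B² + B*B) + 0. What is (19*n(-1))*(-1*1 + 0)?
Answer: -38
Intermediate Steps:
n(B) = 2*B² (n(B) = (B² + B²) + 0 = 2*B² + 0 = 2*B²)
(19*n(-1))*(-1*1 + 0) = (19*(2*(-1)²))*(-1*1 + 0) = (19*(2*1))*(-1 + 0) = (19*2)*(-1) = 38*(-1) = -38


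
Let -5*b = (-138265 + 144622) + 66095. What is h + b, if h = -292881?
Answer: -1536857/5 ≈ -3.0737e+5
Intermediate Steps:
b = -72452/5 (b = -((-138265 + 144622) + 66095)/5 = -(6357 + 66095)/5 = -1/5*72452 = -72452/5 ≈ -14490.)
h + b = -292881 - 72452/5 = -1536857/5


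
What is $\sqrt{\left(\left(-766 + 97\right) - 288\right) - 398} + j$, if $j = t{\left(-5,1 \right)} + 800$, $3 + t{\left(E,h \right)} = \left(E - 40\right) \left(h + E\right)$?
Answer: $977 + i \sqrt{1355} \approx 977.0 + 36.81 i$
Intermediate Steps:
$t{\left(E,h \right)} = -3 + \left(-40 + E\right) \left(E + h\right)$ ($t{\left(E,h \right)} = -3 + \left(E - 40\right) \left(h + E\right) = -3 + \left(-40 + E\right) \left(E + h\right)$)
$j = 977$ ($j = \left(-3 + \left(-5\right)^{2} - -200 - 40 - 5\right) + 800 = \left(-3 + 25 + 200 - 40 - 5\right) + 800 = 177 + 800 = 977$)
$\sqrt{\left(\left(-766 + 97\right) - 288\right) - 398} + j = \sqrt{\left(\left(-766 + 97\right) - 288\right) - 398} + 977 = \sqrt{\left(-669 - 288\right) - 398} + 977 = \sqrt{-957 - 398} + 977 = \sqrt{-1355} + 977 = i \sqrt{1355} + 977 = 977 + i \sqrt{1355}$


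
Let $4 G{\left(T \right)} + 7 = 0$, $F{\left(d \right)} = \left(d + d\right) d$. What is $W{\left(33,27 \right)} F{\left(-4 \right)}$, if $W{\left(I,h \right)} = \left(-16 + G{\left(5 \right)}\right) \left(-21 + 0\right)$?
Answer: $11928$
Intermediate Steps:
$F{\left(d \right)} = 2 d^{2}$ ($F{\left(d \right)} = 2 d d = 2 d^{2}$)
$G{\left(T \right)} = - \frac{7}{4}$ ($G{\left(T \right)} = - \frac{7}{4} + \frac{1}{4} \cdot 0 = - \frac{7}{4} + 0 = - \frac{7}{4}$)
$W{\left(I,h \right)} = \frac{1491}{4}$ ($W{\left(I,h \right)} = \left(-16 - \frac{7}{4}\right) \left(-21 + 0\right) = \left(- \frac{71}{4}\right) \left(-21\right) = \frac{1491}{4}$)
$W{\left(33,27 \right)} F{\left(-4 \right)} = \frac{1491 \cdot 2 \left(-4\right)^{2}}{4} = \frac{1491 \cdot 2 \cdot 16}{4} = \frac{1491}{4} \cdot 32 = 11928$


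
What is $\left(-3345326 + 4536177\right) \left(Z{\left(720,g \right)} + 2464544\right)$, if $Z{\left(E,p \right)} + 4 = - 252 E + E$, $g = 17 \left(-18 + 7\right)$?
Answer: $2719689330820$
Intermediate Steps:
$g = -187$ ($g = 17 \left(-11\right) = -187$)
$Z{\left(E,p \right)} = -4 - 251 E$ ($Z{\left(E,p \right)} = -4 + \left(- 252 E + E\right) = -4 - 251 E$)
$\left(-3345326 + 4536177\right) \left(Z{\left(720,g \right)} + 2464544\right) = \left(-3345326 + 4536177\right) \left(\left(-4 - 180720\right) + 2464544\right) = 1190851 \left(\left(-4 - 180720\right) + 2464544\right) = 1190851 \left(-180724 + 2464544\right) = 1190851 \cdot 2283820 = 2719689330820$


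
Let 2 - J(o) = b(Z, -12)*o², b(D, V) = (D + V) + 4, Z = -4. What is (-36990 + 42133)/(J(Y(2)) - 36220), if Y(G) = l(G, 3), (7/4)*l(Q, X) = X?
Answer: -252007/1772954 ≈ -0.14214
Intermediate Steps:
b(D, V) = 4 + D + V
l(Q, X) = 4*X/7
Y(G) = 12/7 (Y(G) = (4/7)*3 = 12/7)
J(o) = 2 + 12*o² (J(o) = 2 - (4 - 4 - 12)*o² = 2 - (-12)*o² = 2 + 12*o²)
(-36990 + 42133)/(J(Y(2)) - 36220) = (-36990 + 42133)/((2 + 12*(12/7)²) - 36220) = 5143/((2 + 12*(144/49)) - 36220) = 5143/((2 + 1728/49) - 36220) = 5143/(1826/49 - 36220) = 5143/(-1772954/49) = 5143*(-49/1772954) = -252007/1772954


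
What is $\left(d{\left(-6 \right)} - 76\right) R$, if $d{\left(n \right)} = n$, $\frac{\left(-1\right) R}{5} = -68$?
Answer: $-27880$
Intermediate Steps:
$R = 340$ ($R = \left(-5\right) \left(-68\right) = 340$)
$\left(d{\left(-6 \right)} - 76\right) R = \left(-6 - 76\right) 340 = \left(-82\right) 340 = -27880$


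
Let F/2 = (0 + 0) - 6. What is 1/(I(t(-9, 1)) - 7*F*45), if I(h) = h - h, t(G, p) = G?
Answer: 1/3780 ≈ 0.00026455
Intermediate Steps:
I(h) = 0
F = -12 (F = 2*((0 + 0) - 6) = 2*(0 - 6) = 2*(-6) = -12)
1/(I(t(-9, 1)) - 7*F*45) = 1/(0 - 7*(-12)*45) = 1/(0 + 84*45) = 1/(0 + 3780) = 1/3780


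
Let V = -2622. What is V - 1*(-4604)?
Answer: 1982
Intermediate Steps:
V - 1*(-4604) = -2622 - 1*(-4604) = -2622 + 4604 = 1982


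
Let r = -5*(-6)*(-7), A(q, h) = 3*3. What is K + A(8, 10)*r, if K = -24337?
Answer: -26227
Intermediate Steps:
A(q, h) = 9
r = -210 (r = 30*(-7) = -210)
K + A(8, 10)*r = -24337 + 9*(-210) = -24337 - 1890 = -26227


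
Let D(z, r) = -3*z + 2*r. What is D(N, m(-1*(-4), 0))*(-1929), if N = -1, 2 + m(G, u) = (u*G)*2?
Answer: 1929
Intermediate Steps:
m(G, u) = -2 + 2*G*u (m(G, u) = -2 + (u*G)*2 = -2 + (G*u)*2 = -2 + 2*G*u)
D(N, m(-1*(-4), 0))*(-1929) = (-3*(-1) + 2*(-2 + 2*(-1*(-4))*0))*(-1929) = (3 + 2*(-2 + 2*4*0))*(-1929) = (3 + 2*(-2 + 0))*(-1929) = (3 + 2*(-2))*(-1929) = (3 - 4)*(-1929) = -1*(-1929) = 1929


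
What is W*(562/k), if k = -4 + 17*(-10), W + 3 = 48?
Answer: -4215/29 ≈ -145.34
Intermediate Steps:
W = 45 (W = -3 + 48 = 45)
k = -174 (k = -4 - 170 = -174)
W*(562/k) = 45*(562/(-174)) = 45*(562*(-1/174)) = 45*(-281/87) = -4215/29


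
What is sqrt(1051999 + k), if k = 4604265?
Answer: 2*sqrt(1414066) ≈ 2378.3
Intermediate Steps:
sqrt(1051999 + k) = sqrt(1051999 + 4604265) = sqrt(5656264) = 2*sqrt(1414066)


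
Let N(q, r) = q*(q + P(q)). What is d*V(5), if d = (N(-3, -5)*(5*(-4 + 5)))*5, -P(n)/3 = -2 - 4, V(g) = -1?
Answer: 1125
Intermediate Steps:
P(n) = 18 (P(n) = -3*(-2 - 4) = -3*(-6) = 18)
N(q, r) = q*(18 + q) (N(q, r) = q*(q + 18) = q*(18 + q))
d = -1125 (d = ((-3*(18 - 3))*(5*(-4 + 5)))*5 = ((-3*15)*(5*1))*5 = -45*5*5 = -225*5 = -1125)
d*V(5) = -1125*(-1) = 1125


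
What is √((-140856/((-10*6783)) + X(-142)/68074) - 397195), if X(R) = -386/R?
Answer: I*√1185828472058780717029590070/54639936470 ≈ 630.23*I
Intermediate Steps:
√((-140856/((-10*6783)) + X(-142)/68074) - 397195) = √((-140856/((-10*6783)) - 386/(-142)/68074) - 397195) = √((-140856/(-67830) - 386*(-1/142)*(1/68074)) - 397195) = √((-140856*(-1/67830) + (193/71)*(1/68074)) - 397195) = √((23476/11305 + 193/4833254) - 397195) = √(113467652769/54639936470 - 397195) = √(-21702596098548881/54639936470) = I*√1185828472058780717029590070/54639936470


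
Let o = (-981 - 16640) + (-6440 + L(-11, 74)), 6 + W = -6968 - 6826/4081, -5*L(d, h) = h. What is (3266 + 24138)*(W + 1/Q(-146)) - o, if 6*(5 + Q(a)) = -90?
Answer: -3900183686632/20405 ≈ -1.9114e+8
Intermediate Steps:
Q(a) = -20 (Q(a) = -5 + (⅙)*(-90) = -5 - 15 = -20)
L(d, h) = -h/5
W = -28467720/4081 (W = -6 + (-6968 - 6826/4081) = -6 - 28443234/4081 = -28467720/4081 ≈ -6975.7)
o = -120379/5 (o = (-981 - 16640) + (-6440 - ⅕*74) = -17621 + (-6440 - 74/5) = -17621 - 32274/5 = -120379/5 ≈ -24076.)
(3266 + 24138)*(W + 1/Q(-146)) - o = (3266 + 24138)*(-28467720/4081 + 1/(-20)) - 1*(-120379/5) = 27404*(-28467720/4081 - 1/20) + 120379/5 = 27404*(-569358481/81620) + 120379/5 = -3900674953331/20405 + 120379/5 = -3900183686632/20405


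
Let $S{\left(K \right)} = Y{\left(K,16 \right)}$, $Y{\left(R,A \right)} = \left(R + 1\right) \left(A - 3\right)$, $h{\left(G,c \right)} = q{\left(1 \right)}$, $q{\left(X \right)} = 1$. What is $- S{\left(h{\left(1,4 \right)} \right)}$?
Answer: $-26$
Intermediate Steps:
$h{\left(G,c \right)} = 1$
$Y{\left(R,A \right)} = \left(1 + R\right) \left(-3 + A\right)$
$S{\left(K \right)} = 13 + 13 K$ ($S{\left(K \right)} = -3 + 16 - 3 K + 16 K = 13 + 13 K$)
$- S{\left(h{\left(1,4 \right)} \right)} = - (13 + 13 \cdot 1) = - (13 + 13) = \left(-1\right) 26 = -26$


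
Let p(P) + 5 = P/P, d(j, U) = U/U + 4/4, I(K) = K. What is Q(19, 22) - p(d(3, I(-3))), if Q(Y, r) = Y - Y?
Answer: 4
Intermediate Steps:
Q(Y, r) = 0
d(j, U) = 2 (d(j, U) = 1 + 4*(¼) = 1 + 1 = 2)
p(P) = -4 (p(P) = -5 + P/P = -5 + 1 = -4)
Q(19, 22) - p(d(3, I(-3))) = 0 - 1*(-4) = 0 + 4 = 4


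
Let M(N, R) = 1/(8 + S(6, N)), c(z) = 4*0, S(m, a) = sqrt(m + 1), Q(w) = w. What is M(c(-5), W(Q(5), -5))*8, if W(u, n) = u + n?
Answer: 64/57 - 8*sqrt(7)/57 ≈ 0.75147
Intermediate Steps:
W(u, n) = n + u
S(m, a) = sqrt(1 + m)
c(z) = 0
M(N, R) = 1/(8 + sqrt(7)) (M(N, R) = 1/(8 + sqrt(1 + 6)) = 1/(8 + sqrt(7)))
M(c(-5), W(Q(5), -5))*8 = (8/57 - sqrt(7)/57)*8 = 64/57 - 8*sqrt(7)/57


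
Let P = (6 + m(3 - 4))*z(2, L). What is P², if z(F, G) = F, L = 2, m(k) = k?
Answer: 100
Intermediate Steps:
P = 10 (P = (6 + (3 - 4))*2 = (6 - 1)*2 = 5*2 = 10)
P² = 10² = 100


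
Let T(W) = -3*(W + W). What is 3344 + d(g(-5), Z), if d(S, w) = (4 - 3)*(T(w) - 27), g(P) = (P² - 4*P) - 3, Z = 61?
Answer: 2951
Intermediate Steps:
T(W) = -6*W
g(P) = -3 + P² - 4*P
d(S, w) = -27 - 6*w (d(S, w) = (4 - 3)*(-6*w - 27) = 1*(-27 - 6*w) = -27 - 6*w)
3344 + d(g(-5), Z) = 3344 + (-27 - 6*61) = 3344 + (-27 - 366) = 3344 - 393 = 2951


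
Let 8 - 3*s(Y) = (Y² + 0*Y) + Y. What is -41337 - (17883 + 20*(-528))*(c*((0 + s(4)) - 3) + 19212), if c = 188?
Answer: -131093745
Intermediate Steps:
s(Y) = 8/3 - Y/3 - Y²/3 (s(Y) = 8/3 - ((Y² + 0*Y) + Y)/3 = 8/3 - ((Y² + 0) + Y)/3 = 8/3 - (Y² + Y)/3 = 8/3 - (Y + Y²)/3 = 8/3 + (-Y/3 - Y²/3) = 8/3 - Y/3 - Y²/3)
-41337 - (17883 + 20*(-528))*(c*((0 + s(4)) - 3) + 19212) = -41337 - (17883 + 20*(-528))*(188*((0 + (8/3 - ⅓*4 - ⅓*4²)) - 3) + 19212) = -41337 - (17883 - 10560)*(188*((0 + (8/3 - 4/3 - ⅓*16)) - 3) + 19212) = -41337 - 7323*(188*((0 + (8/3 - 4/3 - 16/3)) - 3) + 19212) = -41337 - 7323*(188*((0 - 4) - 3) + 19212) = -41337 - 7323*(188*(-4 - 3) + 19212) = -41337 - 7323*(188*(-7) + 19212) = -41337 - 7323*(-1316 + 19212) = -41337 - 7323*17896 = -41337 - 1*131052408 = -41337 - 131052408 = -131093745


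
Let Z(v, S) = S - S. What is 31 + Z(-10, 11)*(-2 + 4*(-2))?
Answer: 31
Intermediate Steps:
Z(v, S) = 0
31 + Z(-10, 11)*(-2 + 4*(-2)) = 31 + 0*(-2 + 4*(-2)) = 31 + 0*(-2 - 8) = 31 + 0*(-10) = 31 + 0 = 31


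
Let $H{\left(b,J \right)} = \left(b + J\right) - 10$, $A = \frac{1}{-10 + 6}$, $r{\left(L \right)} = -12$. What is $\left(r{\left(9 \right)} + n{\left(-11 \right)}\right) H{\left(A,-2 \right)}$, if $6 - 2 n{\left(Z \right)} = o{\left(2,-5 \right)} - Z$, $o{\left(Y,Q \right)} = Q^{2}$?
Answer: $\frac{1323}{4} \approx 330.75$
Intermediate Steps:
$n{\left(Z \right)} = - \frac{19}{2} + \frac{Z}{2}$ ($n{\left(Z \right)} = 3 - \frac{\left(-5\right)^{2} - Z}{2} = 3 - \frac{25 - Z}{2} = 3 + \left(- \frac{25}{2} + \frac{Z}{2}\right) = - \frac{19}{2} + \frac{Z}{2}$)
$A = - \frac{1}{4}$ ($A = \frac{1}{-4} = - \frac{1}{4} \approx -0.25$)
$H{\left(b,J \right)} = -10 + J + b$ ($H{\left(b,J \right)} = \left(J + b\right) - 10 = -10 + J + b$)
$\left(r{\left(9 \right)} + n{\left(-11 \right)}\right) H{\left(A,-2 \right)} = \left(-12 + \left(- \frac{19}{2} + \frac{1}{2} \left(-11\right)\right)\right) \left(-10 - 2 - \frac{1}{4}\right) = \left(-12 - 15\right) \left(- \frac{49}{4}\right) = \left(-27\right) \left(- \frac{49}{4}\right) = \frac{1323}{4}$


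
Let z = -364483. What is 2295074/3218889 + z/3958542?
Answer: 376757928701/606767014278 ≈ 0.62093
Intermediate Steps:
2295074/3218889 + z/3958542 = 2295074/3218889 - 364483/3958542 = 2295074*(1/3218889) - 364483*1/3958542 = 2295074/3218889 - 52069/565506 = 376757928701/606767014278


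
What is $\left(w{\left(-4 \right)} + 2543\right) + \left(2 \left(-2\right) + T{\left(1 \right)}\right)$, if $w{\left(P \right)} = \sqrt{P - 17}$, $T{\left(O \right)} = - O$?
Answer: $2538 + i \sqrt{21} \approx 2538.0 + 4.5826 i$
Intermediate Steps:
$w{\left(P \right)} = \sqrt{-17 + P}$
$\left(w{\left(-4 \right)} + 2543\right) + \left(2 \left(-2\right) + T{\left(1 \right)}\right) = \left(\sqrt{-17 - 4} + 2543\right) + \left(2 \left(-2\right) - 1\right) = \left(\sqrt{-21} + 2543\right) - 5 = \left(i \sqrt{21} + 2543\right) - 5 = \left(2543 + i \sqrt{21}\right) - 5 = 2538 + i \sqrt{21}$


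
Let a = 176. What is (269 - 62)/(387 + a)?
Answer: 207/563 ≈ 0.36767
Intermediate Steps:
(269 - 62)/(387 + a) = (269 - 62)/(387 + 176) = 207/563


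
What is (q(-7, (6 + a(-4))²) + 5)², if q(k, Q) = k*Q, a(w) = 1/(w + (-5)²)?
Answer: 250082596/3969 ≈ 63009.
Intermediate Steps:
a(w) = 1/(25 + w) (a(w) = 1/(w + 25) = 1/(25 + w))
q(k, Q) = Q*k
(q(-7, (6 + a(-4))²) + 5)² = ((6 + 1/(25 - 4))²*(-7) + 5)² = ((6 + 1/21)²*(-7) + 5)² = ((127/21)²*(-7) + 5)² = ((16129/441)*(-7) + 5)² = (-16129/63 + 5)² = (-15814/63)² = 250082596/3969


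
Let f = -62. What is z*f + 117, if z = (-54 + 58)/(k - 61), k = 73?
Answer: 289/3 ≈ 96.333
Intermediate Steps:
z = ⅓ (z = (-54 + 58)/(73 - 61) = 4/12 = 4*(1/12) = ⅓ ≈ 0.33333)
z*f + 117 = (⅓)*(-62) + 117 = -62/3 + 117 = 289/3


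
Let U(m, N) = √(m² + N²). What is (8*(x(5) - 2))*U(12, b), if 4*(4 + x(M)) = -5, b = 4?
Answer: -232*√10 ≈ -733.65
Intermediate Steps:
x(M) = -21/4 (x(M) = -4 + (¼)*(-5) = -4 - 5/4 = -21/4)
U(m, N) = √(N² + m²)
(8*(x(5) - 2))*U(12, b) = (8*(-21/4 - 2))*√(4² + 12²) = (8*(-29/4))*√(16 + 144) = -232*√10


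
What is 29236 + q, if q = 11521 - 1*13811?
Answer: 26946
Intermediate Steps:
q = -2290 (q = 11521 - 13811 = -2290)
29236 + q = 29236 - 2290 = 26946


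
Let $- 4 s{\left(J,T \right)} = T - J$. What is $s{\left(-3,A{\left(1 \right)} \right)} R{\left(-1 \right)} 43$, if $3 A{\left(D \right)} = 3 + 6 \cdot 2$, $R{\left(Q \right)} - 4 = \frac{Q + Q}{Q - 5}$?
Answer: $- \frac{1118}{3} \approx -372.67$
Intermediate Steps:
$R{\left(Q \right)} = 4 + \frac{2 Q}{-5 + Q}$ ($R{\left(Q \right)} = 4 + \frac{Q + Q}{Q - 5} = 4 + \frac{2 Q}{-5 + Q}$)
$A{\left(D \right)} = 5$ ($A{\left(D \right)} = \frac{3 + 6 \cdot 2}{3} = \frac{3 + 12}{3} = \frac{1}{3} \cdot 15 = 5$)
$s{\left(J,T \right)} = - \frac{T}{4} + \frac{J}{4}$ ($s{\left(J,T \right)} = - \frac{T - J}{4} = - \frac{T}{4} + \frac{J}{4}$)
$s{\left(-3,A{\left(1 \right)} \right)} R{\left(-1 \right)} 43 = \left(\left(- \frac{1}{4}\right) 5 + \frac{1}{4} \left(-3\right)\right) \frac{2 \left(-10 + 3 \left(-1\right)\right)}{-5 - 1} \cdot 43 = \left(- \frac{5}{4} - \frac{3}{4}\right) \frac{2 \left(-10 - 3\right)}{-6} \cdot 43 = - 2 \cdot 2 \left(- \frac{1}{6}\right) \left(-13\right) 43 = \left(-2\right) \frac{13}{3} \cdot 43 = \left(- \frac{26}{3}\right) 43 = - \frac{1118}{3}$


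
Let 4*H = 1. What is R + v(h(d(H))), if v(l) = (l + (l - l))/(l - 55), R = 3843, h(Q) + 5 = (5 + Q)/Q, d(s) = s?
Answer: 149861/39 ≈ 3842.6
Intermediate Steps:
H = ¼ (H = (¼)*1 = ¼ ≈ 0.25000)
h(Q) = -5 + (5 + Q)/Q
v(l) = l/(-55 + l) (v(l) = (l + 0)/(-55 + l) = l/(-55 + l))
R + v(h(d(H))) = 3843 + (-4 + 5/(¼))/(-55 + (-4 + 5/(¼))) = 3843 + (-4 + 5*4)/(-55 + (-4 + 5*4)) = 3843 + (-4 + 20)/(-55 + (-4 + 20)) = 3843 + 16/(-55 + 16) = 3843 + 16/(-39) = 3843 + 16*(-1/39) = 3843 - 16/39 = 149861/39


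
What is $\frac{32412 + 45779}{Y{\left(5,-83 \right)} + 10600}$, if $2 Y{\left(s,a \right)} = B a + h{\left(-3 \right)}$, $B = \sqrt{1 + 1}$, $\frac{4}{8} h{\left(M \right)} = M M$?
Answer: $\frac{1659056638}{225094873} + \frac{6489853 \sqrt{2}}{225094873} \approx 7.4113$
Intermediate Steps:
$h{\left(M \right)} = 2 M^{2}$ ($h{\left(M \right)} = 2 M M = 2 M^{2}$)
$B = \sqrt{2} \approx 1.4142$
$Y{\left(s,a \right)} = 9 + \frac{a \sqrt{2}}{2}$ ($Y{\left(s,a \right)} = \frac{\sqrt{2} a + 2 \left(-3\right)^{2}}{2} = \frac{a \sqrt{2} + 2 \cdot 9}{2} = \frac{a \sqrt{2} + 18}{2} = \frac{18 + a \sqrt{2}}{2} = 9 + \frac{a \sqrt{2}}{2}$)
$\frac{32412 + 45779}{Y{\left(5,-83 \right)} + 10600} = \frac{32412 + 45779}{\left(9 + \frac{1}{2} \left(-83\right) \sqrt{2}\right) + 10600} = \frac{78191}{\left(9 - \frac{83 \sqrt{2}}{2}\right) + 10600} = \frac{78191}{10609 - \frac{83 \sqrt{2}}{2}}$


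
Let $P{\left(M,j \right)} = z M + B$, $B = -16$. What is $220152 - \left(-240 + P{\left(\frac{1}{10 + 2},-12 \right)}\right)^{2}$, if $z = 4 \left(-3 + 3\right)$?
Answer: $154616$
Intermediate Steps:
$z = 0$ ($z = 4 \cdot 0 = 0$)
$P{\left(M,j \right)} = -16$ ($P{\left(M,j \right)} = 0 M - 16 = 0 - 16 = -16$)
$220152 - \left(-240 + P{\left(\frac{1}{10 + 2},-12 \right)}\right)^{2} = 220152 - \left(-240 - 16\right)^{2} = 220152 - \left(-256\right)^{2} = 220152 - 65536 = 154616$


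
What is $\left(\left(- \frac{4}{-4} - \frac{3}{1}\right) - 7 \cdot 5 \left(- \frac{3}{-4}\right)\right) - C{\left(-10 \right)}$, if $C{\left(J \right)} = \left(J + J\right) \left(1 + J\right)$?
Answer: $- \frac{833}{4} \approx -208.25$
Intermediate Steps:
$C{\left(J \right)} = 2 J \left(1 + J\right)$
$\left(\left(- \frac{4}{-4} - \frac{3}{1}\right) - 7 \cdot 5 \left(- \frac{3}{-4}\right)\right) - C{\left(-10 \right)} = \left(\left(- \frac{4}{-4} - \frac{3}{1}\right) - 7 \cdot 5 \left(- \frac{3}{-4}\right)\right) - 2 \left(-10\right) \left(1 - 10\right) = \left(\left(\left(-4\right) \left(- \frac{1}{4}\right) - 3\right) - 7 \cdot 5 \left(\left(-3\right) \left(- \frac{1}{4}\right)\right)\right) - 2 \left(-10\right) \left(-9\right) = \left(\left(1 - 3\right) - 7 \cdot 5 \cdot \frac{3}{4}\right) - 180 = \left(-2 - \frac{105}{4}\right) - 180 = - \frac{113}{4} - 180 = - \frac{833}{4}$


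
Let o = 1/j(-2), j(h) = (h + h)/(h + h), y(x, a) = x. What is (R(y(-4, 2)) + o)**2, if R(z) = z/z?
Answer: 4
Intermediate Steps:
R(z) = 1
j(h) = 1 (j(h) = (2*h)/((2*h)) = (2*h)*(1/(2*h)) = 1)
o = 1 (o = 1/1 = 1)
(R(y(-4, 2)) + o)**2 = (1 + 1)**2 = 2**2 = 4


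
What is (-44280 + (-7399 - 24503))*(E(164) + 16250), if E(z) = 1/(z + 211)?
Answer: -154744712894/125 ≈ -1.2380e+9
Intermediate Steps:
E(z) = 1/(211 + z)
(-44280 + (-7399 - 24503))*(E(164) + 16250) = (-44280 + (-7399 - 24503))*(1/(211 + 164) + 16250) = (-44280 - 31902)*(1/375 + 16250) = -76182*(1/375 + 16250) = -76182*6093751/375 = -154744712894/125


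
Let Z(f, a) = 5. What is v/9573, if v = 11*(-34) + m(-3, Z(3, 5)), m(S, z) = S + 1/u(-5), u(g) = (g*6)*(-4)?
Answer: -45239/1148760 ≈ -0.039381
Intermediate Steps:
u(g) = -24*g (u(g) = (6*g)*(-4) = -24*g)
m(S, z) = 1/120 + S (m(S, z) = S + 1/(-24*(-5)) = S + 1/120 = 1/120 + S)
v = -45239/120 (v = 11*(-34) + (1/120 - 3) = -374 - 359/120 = -45239/120 ≈ -376.99)
v/9573 = -45239/120/9573 = -45239/120*1/9573 = -45239/1148760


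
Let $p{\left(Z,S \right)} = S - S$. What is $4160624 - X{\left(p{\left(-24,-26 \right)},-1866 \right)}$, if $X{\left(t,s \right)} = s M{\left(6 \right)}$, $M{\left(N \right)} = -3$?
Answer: $4155026$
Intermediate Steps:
$p{\left(Z,S \right)} = 0$
$X{\left(t,s \right)} = - 3 s$ ($X{\left(t,s \right)} = s \left(-3\right) = - 3 s$)
$4160624 - X{\left(p{\left(-24,-26 \right)},-1866 \right)} = 4160624 - \left(-3\right) \left(-1866\right) = 4160624 - 5598 = 4155026$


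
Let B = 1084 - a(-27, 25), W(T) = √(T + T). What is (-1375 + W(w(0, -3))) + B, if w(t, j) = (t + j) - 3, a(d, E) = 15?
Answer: -306 + 2*I*√3 ≈ -306.0 + 3.4641*I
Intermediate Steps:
w(t, j) = -3 + j + t (w(t, j) = (j + t) - 3 = -3 + j + t)
W(T) = √2*√T (W(T) = √(2*T) = √2*√T)
B = 1069 (B = 1084 - 1*15 = 1084 - 15 = 1069)
(-1375 + W(w(0, -3))) + B = (-1375 + √2*√(-3 - 3 + 0)) + 1069 = (-1375 + √2*√(-6)) + 1069 = (-1375 + √2*(I*√6)) + 1069 = (-1375 + 2*I*√3) + 1069 = -306 + 2*I*√3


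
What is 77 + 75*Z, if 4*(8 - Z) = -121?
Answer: 11783/4 ≈ 2945.8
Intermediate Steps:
Z = 153/4 (Z = 8 - ¼*(-121) = 8 + 121/4 = 153/4 ≈ 38.250)
77 + 75*Z = 77 + 75*(153/4) = 77 + 11475/4 = 11783/4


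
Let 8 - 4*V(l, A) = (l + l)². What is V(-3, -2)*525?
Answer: -3675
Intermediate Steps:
V(l, A) = 2 - l² (V(l, A) = 2 - (l + l)²/4 = 2 - 4*l²/4 = 2 - l²)
V(-3, -2)*525 = (2 - 1*(-3)²)*525 = (2 - 1*9)*525 = (2 - 9)*525 = -7*525 = -3675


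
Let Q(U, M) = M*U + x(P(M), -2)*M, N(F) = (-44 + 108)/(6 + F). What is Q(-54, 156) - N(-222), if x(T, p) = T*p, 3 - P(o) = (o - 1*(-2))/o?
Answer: -244180/27 ≈ -9043.7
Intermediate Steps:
P(o) = 3 - (2 + o)/o (P(o) = 3 - (o - 1*(-2))/o = 3 - (o + 2)/o = 3 - (2 + o)/o)
N(F) = 64/(6 + F)
Q(U, M) = M*U + M*(-4 + 4/M) (Q(U, M) = M*U + ((2 - 2/M)*(-2))*M = M*U + (-4 + 4/M)*M = M*U + M*(-4 + 4/M))
Q(-54, 156) - N(-222) = (4 - 4*156 + 156*(-54)) - 64/(6 - 222) = (4 - 624 - 8424) - 64/(-216) = -9044 - 64*(-1)/216 = -9044 - 1*(-8/27) = -9044 + 8/27 = -244180/27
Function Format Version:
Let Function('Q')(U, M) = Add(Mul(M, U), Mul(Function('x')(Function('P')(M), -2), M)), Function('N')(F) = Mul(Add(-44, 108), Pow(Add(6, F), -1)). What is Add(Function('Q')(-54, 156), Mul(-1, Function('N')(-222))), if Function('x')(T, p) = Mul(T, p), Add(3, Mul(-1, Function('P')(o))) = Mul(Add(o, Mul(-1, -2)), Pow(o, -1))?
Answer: Rational(-244180, 27) ≈ -9043.7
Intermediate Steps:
Function('P')(o) = Add(3, Mul(-1, Pow(o, -1), Add(2, o))) (Function('P')(o) = Add(3, Mul(-1, Mul(Add(o, Mul(-1, -2)), Pow(o, -1)))) = Add(3, Mul(-1, Mul(Add(o, 2), Pow(o, -1)))) = Add(3, Mul(-1, Mul(Add(2, o), Pow(o, -1)))) = Add(3, Mul(-1, Mul(Pow(o, -1), Add(2, o)))) = Add(3, Mul(-1, Pow(o, -1), Add(2, o))))
Function('N')(F) = Mul(64, Pow(Add(6, F), -1))
Function('Q')(U, M) = Add(Mul(M, U), Mul(M, Add(-4, Mul(4, Pow(M, -1))))) (Function('Q')(U, M) = Add(Mul(M, U), Mul(Mul(Add(2, Mul(-2, Pow(M, -1))), -2), M)) = Add(Mul(M, U), Mul(Add(-4, Mul(4, Pow(M, -1))), M)) = Add(Mul(M, U), Mul(M, Add(-4, Mul(4, Pow(M, -1))))))
Add(Function('Q')(-54, 156), Mul(-1, Function('N')(-222))) = Add(Add(4, Mul(-4, 156), Mul(156, -54)), Mul(-1, Mul(64, Pow(Add(6, -222), -1)))) = Add(Add(4, -624, -8424), Mul(-1, Mul(64, Pow(-216, -1)))) = Add(-9044, Mul(-1, Mul(64, Rational(-1, 216)))) = Add(-9044, Mul(-1, Rational(-8, 27))) = Add(-9044, Rational(8, 27)) = Rational(-244180, 27)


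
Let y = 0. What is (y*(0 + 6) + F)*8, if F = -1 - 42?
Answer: -344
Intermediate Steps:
F = -43
(y*(0 + 6) + F)*8 = (0*(0 + 6) - 43)*8 = (0*6 - 43)*8 = (0 - 43)*8 = -43*8 = -344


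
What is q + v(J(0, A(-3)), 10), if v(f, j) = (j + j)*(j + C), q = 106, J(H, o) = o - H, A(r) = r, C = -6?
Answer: 186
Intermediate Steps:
v(f, j) = 2*j*(-6 + j) (v(f, j) = (j + j)*(j - 6) = (2*j)*(-6 + j) = 2*j*(-6 + j))
q + v(J(0, A(-3)), 10) = 106 + 2*10*(-6 + 10) = 106 + 2*10*4 = 106 + 80 = 186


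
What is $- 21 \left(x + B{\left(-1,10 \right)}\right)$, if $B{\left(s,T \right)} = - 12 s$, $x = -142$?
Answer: $2730$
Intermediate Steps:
$- 21 \left(x + B{\left(-1,10 \right)}\right) = - 21 \left(-142 - -12\right) = - 21 \left(-142 + 12\right) = \left(-21\right) \left(-130\right) = 2730$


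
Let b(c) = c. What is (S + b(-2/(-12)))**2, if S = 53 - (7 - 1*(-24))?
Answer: 17689/36 ≈ 491.36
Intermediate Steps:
S = 22 (S = 53 - (7 + 24) = 53 - 1*31 = 53 - 31 = 22)
(S + b(-2/(-12)))**2 = (22 - 2/(-12))**2 = (22 - 2*(-1/12))**2 = (22 + 1/6)**2 = (133/6)**2 = 17689/36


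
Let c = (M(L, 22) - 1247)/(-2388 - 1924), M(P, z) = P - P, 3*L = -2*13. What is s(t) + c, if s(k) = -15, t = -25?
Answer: -63433/4312 ≈ -14.711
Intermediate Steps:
L = -26/3 (L = (-2*13)/3 = (⅓)*(-26) = -26/3 ≈ -8.6667)
M(P, z) = 0
c = 1247/4312 (c = (0 - 1247)/(-2388 - 1924) = -1247/(-4312) = -1247*(-1/4312) = 1247/4312 ≈ 0.28919)
s(t) + c = -15 + 1247/4312 = -63433/4312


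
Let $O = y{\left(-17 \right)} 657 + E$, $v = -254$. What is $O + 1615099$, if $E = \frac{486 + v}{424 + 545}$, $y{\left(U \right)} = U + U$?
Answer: $\frac{1543385641}{969} \approx 1.5928 \cdot 10^{6}$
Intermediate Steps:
$y{\left(U \right)} = 2 U$
$E = \frac{232}{969}$ ($E = \frac{486 - 254}{424 + 545} = \frac{232}{969} \approx 0.23942$)
$O = - \frac{21645290}{969}$ ($O = 2 \left(-17\right) 657 + \frac{232}{969} = \left(-34\right) 657 + \frac{232}{969} = -22338 + \frac{232}{969} = - \frac{21645290}{969} \approx -22338.0$)
$O + 1615099 = - \frac{21645290}{969} + 1615099 = \frac{1543385641}{969}$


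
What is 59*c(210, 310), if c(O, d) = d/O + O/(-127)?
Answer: -27907/2667 ≈ -10.464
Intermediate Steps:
c(O, d) = -O/127 + d/O (c(O, d) = d/O + O*(-1/127) = d/O - O/127 = -O/127 + d/O)
59*c(210, 310) = 59*(-1/127*210 + 310/210) = 59*(-210/127 + 310*(1/210)) = 59*(-210/127 + 31/21) = 59*(-473/2667) = -27907/2667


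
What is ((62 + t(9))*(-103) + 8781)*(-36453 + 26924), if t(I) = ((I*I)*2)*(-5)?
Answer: -817826425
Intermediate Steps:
t(I) = -10*I² (t(I) = (I²*2)*(-5) = (2*I²)*(-5) = -10*I²)
((62 + t(9))*(-103) + 8781)*(-36453 + 26924) = ((62 - 10*9²)*(-103) + 8781)*(-36453 + 26924) = ((62 - 10*81)*(-103) + 8781)*(-9529) = ((62 - 810)*(-103) + 8781)*(-9529) = (-748*(-103) + 8781)*(-9529) = (77044 + 8781)*(-9529) = 85825*(-9529) = -817826425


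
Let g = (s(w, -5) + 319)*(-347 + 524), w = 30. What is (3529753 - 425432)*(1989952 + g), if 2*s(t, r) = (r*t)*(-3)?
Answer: 6476358643040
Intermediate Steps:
s(t, r) = -3*r*t/2 (s(t, r) = ((r*t)*(-3))/2 = (-3*r*t)/2 = -3*r*t/2)
g = 96288 (g = (-3/2*(-5)*30 + 319)*(-347 + 524) = (225 + 319)*177 = 544*177 = 96288)
(3529753 - 425432)*(1989952 + g) = (3529753 - 425432)*(1989952 + 96288) = 3104321*2086240 = 6476358643040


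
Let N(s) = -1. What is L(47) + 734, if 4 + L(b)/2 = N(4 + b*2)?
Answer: 724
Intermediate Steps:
L(b) = -10 (L(b) = -8 + 2*(-1) = -8 - 2 = -10)
L(47) + 734 = -10 + 734 = 724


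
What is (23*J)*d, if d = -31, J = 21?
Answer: -14973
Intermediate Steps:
(23*J)*d = (23*21)*(-31) = 483*(-31) = -14973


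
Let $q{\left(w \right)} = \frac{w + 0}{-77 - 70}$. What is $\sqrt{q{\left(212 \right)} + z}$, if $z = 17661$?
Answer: $\frac{\sqrt{7787865}}{21} \approx 132.89$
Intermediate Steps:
$q{\left(w \right)} = - \frac{w}{147}$ ($q{\left(w \right)} = \frac{w}{-147} = w \left(- \frac{1}{147}\right) = - \frac{w}{147}$)
$\sqrt{q{\left(212 \right)} + z} = \sqrt{\left(- \frac{1}{147}\right) 212 + 17661} = \sqrt{- \frac{212}{147} + 17661} = \sqrt{\frac{2595955}{147}} = \frac{\sqrt{7787865}}{21}$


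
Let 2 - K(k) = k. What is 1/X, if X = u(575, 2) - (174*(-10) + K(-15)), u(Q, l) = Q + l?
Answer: 1/2300 ≈ 0.00043478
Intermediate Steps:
K(k) = 2 - k
X = 2300 (X = (575 + 2) - (174*(-10) + (2 - 1*(-15))) = 577 - (-1740 + (2 + 15)) = 577 - (-1740 + 17) = 577 - 1*(-1723) = 577 + 1723 = 2300)
1/X = 1/2300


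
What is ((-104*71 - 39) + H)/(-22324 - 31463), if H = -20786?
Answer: 9403/17929 ≈ 0.52446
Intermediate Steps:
((-104*71 - 39) + H)/(-22324 - 31463) = ((-104*71 - 39) - 20786)/(-22324 - 31463) = ((-7384 - 39) - 20786)/(-53787) = (-7423 - 20786)*(-1/53787) = -28209*(-1/53787) = 9403/17929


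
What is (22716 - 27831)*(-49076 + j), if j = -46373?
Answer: 488221635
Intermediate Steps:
(22716 - 27831)*(-49076 + j) = (22716 - 27831)*(-49076 - 46373) = -5115*(-95449) = 488221635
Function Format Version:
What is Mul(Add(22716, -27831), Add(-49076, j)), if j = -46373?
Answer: 488221635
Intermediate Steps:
Mul(Add(22716, -27831), Add(-49076, j)) = Mul(Add(22716, -27831), Add(-49076, -46373)) = Mul(-5115, -95449) = 488221635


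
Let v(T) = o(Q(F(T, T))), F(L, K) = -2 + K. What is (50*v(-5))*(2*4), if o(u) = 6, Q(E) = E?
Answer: 2400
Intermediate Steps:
v(T) = 6
(50*v(-5))*(2*4) = (50*6)*(2*4) = 300*8 = 2400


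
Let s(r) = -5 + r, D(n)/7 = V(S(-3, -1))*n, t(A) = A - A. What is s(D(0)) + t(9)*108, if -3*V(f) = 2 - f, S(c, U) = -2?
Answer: -5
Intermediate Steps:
t(A) = 0
V(f) = -⅔ + f/3 (V(f) = -(2 - f)/3 = -⅔ + f/3)
D(n) = -28*n/3 (D(n) = 7*((-⅔ + (⅓)*(-2))*n) = 7*((-⅔ - ⅔)*n) = 7*(-4*n/3) = -28*n/3)
s(D(0)) + t(9)*108 = (-5 - 28/3*0) + 0*108 = (-5 + 0) + 0 = -5 + 0 = -5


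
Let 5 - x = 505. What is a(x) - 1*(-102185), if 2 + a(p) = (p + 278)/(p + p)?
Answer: 51091611/500 ≈ 1.0218e+5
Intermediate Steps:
x = -500 (x = 5 - 1*505 = 5 - 505 = -500)
a(p) = -2 + (278 + p)/(2*p) (a(p) = -2 + (p + 278)/(p + p) = -2 + (278 + p)/((2*p)) = -2 + (278 + p)*(1/(2*p)) = -2 + (278 + p)/(2*p))
a(x) - 1*(-102185) = (-3/2 + 139/(-500)) - 1*(-102185) = (-3/2 + 139*(-1/500)) + 102185 = (-3/2 - 139/500) + 102185 = -889/500 + 102185 = 51091611/500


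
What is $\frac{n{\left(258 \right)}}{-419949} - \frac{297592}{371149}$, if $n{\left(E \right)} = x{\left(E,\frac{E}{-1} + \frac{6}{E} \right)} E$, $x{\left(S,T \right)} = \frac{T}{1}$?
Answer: $- \frac{33423509222}{51954550467} \approx -0.64332$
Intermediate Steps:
$x{\left(S,T \right)} = T$ ($x{\left(S,T \right)} = T 1 = T$)
$n{\left(E \right)} = E \left(- E + \frac{6}{E}\right)$ ($n{\left(E \right)} = \left(\frac{E}{-1} + \frac{6}{E}\right) E = \left(E \left(-1\right) + \frac{6}{E}\right) E = \left(- E + \frac{6}{E}\right) E = E \left(- E + \frac{6}{E}\right)$)
$\frac{n{\left(258 \right)}}{-419949} - \frac{297592}{371149} = \frac{6 - 258^{2}}{-419949} - \frac{297592}{371149} = \left(6 - 66564\right) \left(- \frac{1}{419949}\right) - \frac{297592}{371149} = \left(-66558\right) \left(- \frac{1}{419949}\right) - \frac{297592}{371149} = \frac{22186}{139983} - \frac{297592}{371149} = - \frac{33423509222}{51954550467}$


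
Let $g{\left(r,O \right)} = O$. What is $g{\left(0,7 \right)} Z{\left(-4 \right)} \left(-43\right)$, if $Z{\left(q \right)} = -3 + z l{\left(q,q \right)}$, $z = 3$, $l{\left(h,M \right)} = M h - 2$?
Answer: $-11739$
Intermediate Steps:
$l{\left(h,M \right)} = -2 + M h$
$Z{\left(q \right)} = -9 + 3 q^{2}$ ($Z{\left(q \right)} = -3 + 3 \left(-2 + q q\right) = -3 + 3 \left(-2 + q^{2}\right) = -3 + \left(-6 + 3 q^{2}\right) = -9 + 3 q^{2}$)
$g{\left(0,7 \right)} Z{\left(-4 \right)} \left(-43\right) = 7 \left(-9 + 3 \left(-4\right)^{2}\right) \left(-43\right) = 7 \left(-9 + 3 \cdot 16\right) \left(-43\right) = 7 \left(-9 + 48\right) \left(-43\right) = 7 \cdot 39 \left(-43\right) = 273 \left(-43\right) = -11739$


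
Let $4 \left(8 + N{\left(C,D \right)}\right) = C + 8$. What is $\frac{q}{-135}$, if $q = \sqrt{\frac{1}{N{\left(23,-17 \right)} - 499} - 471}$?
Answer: $- \frac{i \sqrt{1878360227}}{269595} \approx - 0.16076 i$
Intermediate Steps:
$N{\left(C,D \right)} = -6 + \frac{C}{4}$ ($N{\left(C,D \right)} = -8 + \frac{C + 8}{4} = -8 + \frac{8 + C}{4} = -8 + \left(2 + \frac{C}{4}\right) = -6 + \frac{C}{4}$)
$q = \frac{i \sqrt{1878360227}}{1997}$ ($q = \sqrt{\frac{1}{\left(-6 + \frac{1}{4} \cdot 23\right) - 499} - 471} = \sqrt{\frac{1}{\left(-6 + \frac{23}{4}\right) - 499} - 471} = \sqrt{\frac{1}{- \frac{1}{4} - 499} - 471} = \sqrt{\frac{1}{- \frac{1997}{4}} - 471} = \sqrt{- \frac{4}{1997} - 471} = \sqrt{- \frac{940591}{1997}} = \frac{i \sqrt{1878360227}}{1997} \approx 21.703 i$)
$\frac{q}{-135} = \frac{\frac{1}{1997} i \sqrt{1878360227}}{-135} = \frac{i \sqrt{1878360227}}{1997} \left(- \frac{1}{135}\right) = - \frac{i \sqrt{1878360227}}{269595}$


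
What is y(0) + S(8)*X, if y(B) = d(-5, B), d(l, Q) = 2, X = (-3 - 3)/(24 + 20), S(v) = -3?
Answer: 53/22 ≈ 2.4091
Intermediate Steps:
X = -3/22 (X = -6/44 = -6*1/44 = -3/22 ≈ -0.13636)
y(B) = 2
y(0) + S(8)*X = 2 - 3*(-3/22) = 2 + 9/22 = 53/22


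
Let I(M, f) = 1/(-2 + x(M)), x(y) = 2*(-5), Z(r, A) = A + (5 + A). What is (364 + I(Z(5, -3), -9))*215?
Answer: 938905/12 ≈ 78242.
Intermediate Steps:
Z(r, A) = 5 + 2*A
x(y) = -10
I(M, f) = -1/12 (I(M, f) = 1/(-2 - 10) = 1/(-12) = -1/12)
(364 + I(Z(5, -3), -9))*215 = (364 - 1/12)*215 = (4367/12)*215 = 938905/12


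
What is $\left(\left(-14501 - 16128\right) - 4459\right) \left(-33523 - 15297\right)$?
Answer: $1712996160$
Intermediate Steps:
$\left(\left(-14501 - 16128\right) - 4459\right) \left(-33523 - 15297\right) = \left(-30629 - 4459\right) \left(-48820\right) = \left(-35088\right) \left(-48820\right) = 1712996160$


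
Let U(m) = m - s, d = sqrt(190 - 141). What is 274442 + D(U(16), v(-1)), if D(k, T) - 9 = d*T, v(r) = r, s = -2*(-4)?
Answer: 274444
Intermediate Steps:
s = 8
d = 7 (d = sqrt(49) = 7)
U(m) = -8 + m (U(m) = m - 1*8 = m - 8 = -8 + m)
D(k, T) = 9 + 7*T
274442 + D(U(16), v(-1)) = 274442 + (9 + 7*(-1)) = 274442 + (9 - 7) = 274442 + 2 = 274444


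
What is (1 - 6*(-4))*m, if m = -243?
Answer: -6075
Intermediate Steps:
(1 - 6*(-4))*m = (1 - 6*(-4))*(-243) = (1 + 24)*(-243) = 25*(-243) = -6075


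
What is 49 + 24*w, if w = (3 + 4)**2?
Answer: 1225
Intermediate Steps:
w = 49 (w = 7**2 = 49)
49 + 24*w = 49 + 24*49 = 49 + 1176 = 1225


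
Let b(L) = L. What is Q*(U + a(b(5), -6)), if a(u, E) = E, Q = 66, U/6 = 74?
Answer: 28908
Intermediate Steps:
U = 444 (U = 6*74 = 444)
Q*(U + a(b(5), -6)) = 66*(444 - 6) = 66*438 = 28908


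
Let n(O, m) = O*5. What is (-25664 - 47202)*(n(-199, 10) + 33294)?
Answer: -2353498934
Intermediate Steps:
n(O, m) = 5*O
(-25664 - 47202)*(n(-199, 10) + 33294) = (-25664 - 47202)*(5*(-199) + 33294) = -72866*(-995 + 33294) = -72866*32299 = -2353498934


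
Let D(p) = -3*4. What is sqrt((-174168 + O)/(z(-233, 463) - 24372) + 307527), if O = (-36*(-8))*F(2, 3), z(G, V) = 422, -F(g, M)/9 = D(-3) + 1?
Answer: sqrt(1764017444787)/2395 ≈ 554.56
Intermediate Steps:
D(p) = -12
F(g, M) = 99 (F(g, M) = -9*(-12 + 1) = -9*(-11) = 99)
O = 28512 (O = -36*(-8)*99 = 288*99 = 28512)
sqrt((-174168 + O)/(z(-233, 463) - 24372) + 307527) = sqrt((-174168 + 28512)/(422 - 24372) + 307527) = sqrt(-145656/(-23950) + 307527) = sqrt(-145656*(-1/23950) + 307527) = sqrt(72828/11975 + 307527) = sqrt(3682708653/11975) = sqrt(1764017444787)/2395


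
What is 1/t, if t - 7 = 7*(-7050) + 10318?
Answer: -1/39025 ≈ -2.5625e-5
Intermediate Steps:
t = -39025 (t = 7 + (7*(-7050) + 10318) = 7 + (-49350 + 10318) = 7 - 39032 = -39025)
1/t = 1/(-39025) = -1/39025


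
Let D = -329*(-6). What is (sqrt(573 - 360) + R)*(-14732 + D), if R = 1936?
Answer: -24699488 - 12758*sqrt(213) ≈ -2.4886e+7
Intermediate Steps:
D = 1974
(sqrt(573 - 360) + R)*(-14732 + D) = (sqrt(573 - 360) + 1936)*(-14732 + 1974) = (sqrt(213) + 1936)*(-12758) = (1936 + sqrt(213))*(-12758) = -24699488 - 12758*sqrt(213)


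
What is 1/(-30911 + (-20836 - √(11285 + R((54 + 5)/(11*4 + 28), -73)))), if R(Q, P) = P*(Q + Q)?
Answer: -1862892/96398670371 + 6*√401953/96398670371 ≈ -1.9285e-5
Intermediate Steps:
R(Q, P) = 2*P*Q (R(Q, P) = P*(2*Q) = 2*P*Q)
1/(-30911 + (-20836 - √(11285 + R((54 + 5)/(11*4 + 28), -73)))) = 1/(-30911 + (-20836 - √(11285 + 2*(-73)*((54 + 5)/(11*4 + 28))))) = 1/(-30911 + (-20836 - √(11285 + 2*(-73)*(59/(44 + 28))))) = 1/(-30911 + (-20836 - √(11285 + 2*(-73)*(59/72)))) = 1/(-30911 + (-20836 - √(11285 - 4307/36))) = 1/(-30911 + (-20836 - √(401953/36))) = 1/(-30911 + (-20836 - √401953/6)) = 1/(-51747 - √401953/6)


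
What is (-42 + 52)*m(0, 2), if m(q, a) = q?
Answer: 0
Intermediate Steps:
(-42 + 52)*m(0, 2) = (-42 + 52)*0 = 10*0 = 0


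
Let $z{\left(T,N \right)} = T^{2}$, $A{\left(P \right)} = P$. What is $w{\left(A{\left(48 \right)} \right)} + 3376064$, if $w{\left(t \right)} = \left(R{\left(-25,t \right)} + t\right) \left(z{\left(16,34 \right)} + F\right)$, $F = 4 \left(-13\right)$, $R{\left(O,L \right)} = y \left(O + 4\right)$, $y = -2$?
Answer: $3394424$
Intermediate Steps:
$R{\left(O,L \right)} = -8 - 2 O$ ($R{\left(O,L \right)} = - 2 \left(O + 4\right) = - 2 \left(4 + O\right) = -8 - 2 O$)
$F = -52$
$w{\left(t \right)} = 8568 + 204 t$ ($w{\left(t \right)} = \left(\left(-8 - -50\right) + t\right) \left(16^{2} - 52\right) = \left(\left(-8 + 50\right) + t\right) \left(256 - 52\right) = \left(42 + t\right) 204 = 8568 + 204 t$)
$w{\left(A{\left(48 \right)} \right)} + 3376064 = \left(8568 + 204 \cdot 48\right) + 3376064 = \left(8568 + 9792\right) + 3376064 = 18360 + 3376064 = 3394424$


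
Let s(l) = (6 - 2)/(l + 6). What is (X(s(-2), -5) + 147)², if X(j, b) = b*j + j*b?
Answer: 18769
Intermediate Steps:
s(l) = 4/(6 + l)
X(j, b) = 2*b*j (X(j, b) = b*j + b*j = 2*b*j)
(X(s(-2), -5) + 147)² = (2*(-5)*(4/(6 - 2)) + 147)² = (2*(-5)*(4/4) + 147)² = (2*(-5)*(4*(¼)) + 147)² = (2*(-5)*1 + 147)² = (-10 + 147)² = 137² = 18769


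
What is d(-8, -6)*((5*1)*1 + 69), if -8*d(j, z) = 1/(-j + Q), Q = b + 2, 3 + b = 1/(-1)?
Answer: -37/24 ≈ -1.5417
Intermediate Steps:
b = -4 (b = -3 + 1/(-1) = -3 - 1 = -4)
Q = -2 (Q = -4 + 2 = -2)
d(j, z) = -1/(8*(-2 - j)) (d(j, z) = -1/(8*(-j - 2)) = -1/(8*(-2 - j)))
d(-8, -6)*((5*1)*1 + 69) = (1/(8*(2 - 8)))*((5*1)*1 + 69) = ((⅛)/(-6))*(5*1 + 69) = ((⅛)*(-⅙))*(5 + 69) = -1/48*74 = -37/24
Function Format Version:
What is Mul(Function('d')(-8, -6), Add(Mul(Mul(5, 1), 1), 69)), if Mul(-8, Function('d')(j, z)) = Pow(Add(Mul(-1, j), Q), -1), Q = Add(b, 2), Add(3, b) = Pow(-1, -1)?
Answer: Rational(-37, 24) ≈ -1.5417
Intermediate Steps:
b = -4 (b = Add(-3, Pow(-1, -1)) = Add(-3, -1) = -4)
Q = -2 (Q = Add(-4, 2) = -2)
Function('d')(j, z) = Mul(Rational(-1, 8), Pow(Add(-2, Mul(-1, j)), -1)) (Function('d')(j, z) = Mul(Rational(-1, 8), Pow(Add(Mul(-1, j), -2), -1)) = Mul(Rational(-1, 8), Pow(Add(-2, Mul(-1, j)), -1)))
Mul(Function('d')(-8, -6), Add(Mul(Mul(5, 1), 1), 69)) = Mul(Mul(Rational(1, 8), Pow(Add(2, -8), -1)), Add(Mul(Mul(5, 1), 1), 69)) = Mul(Mul(Rational(1, 8), Pow(-6, -1)), Add(Mul(5, 1), 69)) = Mul(Mul(Rational(1, 8), Rational(-1, 6)), Add(5, 69)) = Mul(Rational(-1, 48), 74) = Rational(-37, 24)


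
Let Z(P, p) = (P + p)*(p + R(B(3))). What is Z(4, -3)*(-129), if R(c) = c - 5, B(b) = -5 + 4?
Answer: 1161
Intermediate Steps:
B(b) = -1
R(c) = -5 + c
Z(P, p) = (-6 + p)*(P + p) (Z(P, p) = (P + p)*(p + (-5 - 1)) = (P + p)*(p - 6) = (P + p)*(-6 + p) = (-6 + p)*(P + p))
Z(4, -3)*(-129) = ((-3)² - 6*4 - 6*(-3) + 4*(-3))*(-129) = (9 - 24 + 18 - 12)*(-129) = -9*(-129) = 1161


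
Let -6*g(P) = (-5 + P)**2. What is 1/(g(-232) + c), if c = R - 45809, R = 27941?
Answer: -2/54459 ≈ -3.6725e-5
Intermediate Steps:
c = -17868 (c = 27941 - 45809 = -17868)
g(P) = -(-5 + P)**2/6
1/(g(-232) + c) = 1/(-(-5 - 232)**2/6 - 17868) = 1/(-1/6*(-237)**2 - 17868) = 1/(-1/6*56169 - 17868) = 1/(-18723/2 - 17868) = 1/(-54459/2) = -2/54459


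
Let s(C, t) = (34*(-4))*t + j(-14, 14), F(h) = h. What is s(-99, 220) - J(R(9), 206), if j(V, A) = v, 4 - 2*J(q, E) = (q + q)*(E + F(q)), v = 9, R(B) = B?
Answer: -27978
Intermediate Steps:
J(q, E) = 2 - q*(E + q) (J(q, E) = 2 - (q + q)*(E + q)/2 = 2 - 2*q*(E + q)/2 = 2 - q*(E + q))
j(V, A) = 9
s(C, t) = 9 - 136*t (s(C, t) = (34*(-4))*t + 9 = -136*t + 9 = 9 - 136*t)
s(-99, 220) - J(R(9), 206) = (9 - 136*220) - (2 - 1*9² - 1*206*9) = (9 - 29920) - (2 - 1*81 - 1854) = -29911 - (2 - 81 - 1854) = -29911 - 1*(-1933) = -29911 + 1933 = -27978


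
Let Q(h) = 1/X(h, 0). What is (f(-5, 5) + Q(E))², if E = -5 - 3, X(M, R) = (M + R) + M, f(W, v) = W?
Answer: 6561/256 ≈ 25.629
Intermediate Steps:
X(M, R) = R + 2*M
E = -8
Q(h) = 1/(2*h) (Q(h) = 1/(0 + 2*h) = 1/(2*h))
(f(-5, 5) + Q(E))² = (-5 + (½)/(-8))² = (-5 + (½)*(-⅛))² = (-5 - 1/16)² = (-81/16)² = 6561/256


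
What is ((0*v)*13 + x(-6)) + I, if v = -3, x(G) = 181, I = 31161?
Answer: 31342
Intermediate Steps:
((0*v)*13 + x(-6)) + I = ((0*(-3))*13 + 181) + 31161 = (0*13 + 181) + 31161 = (0 + 181) + 31161 = 181 + 31161 = 31342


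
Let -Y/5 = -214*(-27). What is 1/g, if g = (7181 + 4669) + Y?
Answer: -1/17040 ≈ -5.8685e-5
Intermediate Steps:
Y = -28890 (Y = -(-1070)*(-27) = -5*5778 = -28890)
g = -17040 (g = (7181 + 4669) - 28890 = 11850 - 28890 = -17040)
1/g = 1/(-17040) = -1/17040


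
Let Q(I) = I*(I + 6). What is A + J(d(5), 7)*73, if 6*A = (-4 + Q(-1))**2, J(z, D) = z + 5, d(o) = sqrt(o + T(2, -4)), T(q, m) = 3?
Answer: 757/2 + 146*sqrt(2) ≈ 584.98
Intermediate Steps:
Q(I) = I*(6 + I)
d(o) = sqrt(3 + o) (d(o) = sqrt(o + 3) = sqrt(3 + o))
J(z, D) = 5 + z
A = 27/2 (A = (-4 - (6 - 1))**2/6 = (-4 - 1*5)**2/6 = (-4 - 5)**2/6 = (1/6)*(-9)**2 = (1/6)*81 = 27/2 ≈ 13.500)
A + J(d(5), 7)*73 = 27/2 + (5 + sqrt(3 + 5))*73 = 27/2 + (5 + sqrt(8))*73 = 27/2 + (5 + 2*sqrt(2))*73 = 27/2 + (365 + 146*sqrt(2)) = 757/2 + 146*sqrt(2)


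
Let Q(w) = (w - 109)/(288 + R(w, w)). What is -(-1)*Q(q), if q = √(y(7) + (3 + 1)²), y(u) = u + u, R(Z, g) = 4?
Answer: -109/292 + √30/292 ≈ -0.35453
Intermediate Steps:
y(u) = 2*u
q = √30 (q = √(2*7 + (3 + 1)²) = √(14 + 4²) = √(14 + 16) = √30 ≈ 5.4772)
Q(w) = -109/292 + w/292 (Q(w) = (w - 109)/(288 + 4) = (-109 + w)/292 = (-109 + w)*(1/292) = -109/292 + w/292)
-(-1)*Q(q) = -(-1)*(-109/292 + √30/292) = -(109/292 - √30/292) = -109/292 + √30/292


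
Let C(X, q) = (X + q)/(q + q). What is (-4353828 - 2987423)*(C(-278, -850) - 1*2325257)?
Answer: 7254873422282693/425 ≈ 1.7070e+13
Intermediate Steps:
C(X, q) = (X + q)/(2*q) (C(X, q) = (X + q)/((2*q)) = (X + q)*(1/(2*q)) = (X + q)/(2*q))
(-4353828 - 2987423)*(C(-278, -850) - 1*2325257) = (-4353828 - 2987423)*((½)*(-278 - 850)/(-850) - 1*2325257) = -7341251*((½)*(-1/850)*(-1128) - 2325257) = -7341251*(282/425 - 2325257) = -7341251*(-988233943/425) = 7254873422282693/425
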